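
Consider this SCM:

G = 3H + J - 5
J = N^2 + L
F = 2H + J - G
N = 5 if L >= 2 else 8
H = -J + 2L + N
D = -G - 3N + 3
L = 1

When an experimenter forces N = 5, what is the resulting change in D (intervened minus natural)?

Under do(N=5), the mechanism N = 5 if L >= 2 else 8 is discarded; N is fixed at 5.
J = N^2 + L  [with N=5, L=1]  = 26
H = -J + 2L + N  [with J=26, L=1, N=5]  = -19
G = 3H + J - 5  [with H=-19, J=26]  = -36
D = -G - 3N + 3  [with G=-36, N=5]  = 24
Without intervention: N = 5 if L >= 2 else 8  [with L=1]  = 8; J = N^2 + L  [with N=8, L=1]  = 65; H = -J + 2L + N  [with J=65, L=1, N=8]  = -55; G = 3H + J - 5  [with H=-55, J=65]  = -105; D = -G - 3N + 3  [with G=-105, N=8]  = 84.
Change = 24 − 84 = -60.

-60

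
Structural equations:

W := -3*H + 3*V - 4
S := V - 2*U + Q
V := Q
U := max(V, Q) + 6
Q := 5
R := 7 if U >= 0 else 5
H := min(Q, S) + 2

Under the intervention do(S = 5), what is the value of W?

The intervention breaks the incoming arrows to S: S := V - 2*U + Q no longer applies, and S = 5.
V = Q  [with Q=5]  = 5
H = min(Q, S) + 2  [with Q=5, S=5]  = 7
W = -3*H + 3*V - 4  [with H=7, V=5]  = -10

-10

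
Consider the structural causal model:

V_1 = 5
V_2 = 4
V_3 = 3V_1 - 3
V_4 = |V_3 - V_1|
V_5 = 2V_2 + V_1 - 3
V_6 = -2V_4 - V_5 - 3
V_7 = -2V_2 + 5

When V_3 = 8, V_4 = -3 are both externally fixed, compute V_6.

-7

Setting V_3 = 8, V_4 = -3 by intervention discards those variables' equations.
V_5 = 2V_2 + V_1 - 3  [with V_2=4, V_1=5]  = 10
V_6 = -2V_4 - V_5 - 3  [with V_4=-3, V_5=10]  = -7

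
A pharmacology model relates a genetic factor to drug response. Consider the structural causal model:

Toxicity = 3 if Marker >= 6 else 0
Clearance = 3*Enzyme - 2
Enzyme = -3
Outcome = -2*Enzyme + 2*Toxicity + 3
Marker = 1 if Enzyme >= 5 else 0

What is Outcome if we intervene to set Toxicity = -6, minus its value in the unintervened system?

do(Toxicity=-6) replaces the equation Toxicity = 3 if Marker >= 6 else 0 with the constant Toxicity = -6.
Outcome = -2*Enzyme + 2*Toxicity + 3  [with Enzyme=-3, Toxicity=-6]  = -3
Without intervention: Marker = 1 if Enzyme >= 5 else 0  [with Enzyme=-3]  = 0; Toxicity = 3 if Marker >= 6 else 0  [with Marker=0]  = 0; Outcome = -2*Enzyme + 2*Toxicity + 3  [with Enzyme=-3, Toxicity=0]  = 9.
Change = -3 − 9 = -12.

-12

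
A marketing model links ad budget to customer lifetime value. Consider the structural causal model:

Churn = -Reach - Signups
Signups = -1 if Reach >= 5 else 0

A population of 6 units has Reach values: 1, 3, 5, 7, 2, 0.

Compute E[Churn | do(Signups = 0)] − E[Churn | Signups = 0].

-1.5

do(Signups=0) breaks Signups's dependence on Reach. With Signups=0 fixed, Churn across the units is -1, -3, -5, -7, -2, 0, mean -3.
E[Churn|Signups=0] averages over only the 4 units with Signups=0 (Reach = 1, 3, 2, 0): Churn = -1, -3, -2, 0, mean -1.5.
Difference = -3 − (-1.5) = -1.5.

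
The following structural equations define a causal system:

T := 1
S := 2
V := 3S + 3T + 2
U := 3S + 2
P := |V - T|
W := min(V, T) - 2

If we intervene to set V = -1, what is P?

do(V=-1) replaces the equation V := 3S + 3T + 2 with the constant V = -1.
P = |V - T|  [with V=-1, T=1]  = 2

2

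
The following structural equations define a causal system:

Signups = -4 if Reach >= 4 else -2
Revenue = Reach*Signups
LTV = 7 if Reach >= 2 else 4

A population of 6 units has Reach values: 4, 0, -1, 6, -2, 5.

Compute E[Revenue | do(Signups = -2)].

Under do(Signups=-2), Signups's equation is replaced by Signups=-2 for every unit. Per-unit Revenue: -8, 0, 2, -12, 4, -10. Mean = -4.

-4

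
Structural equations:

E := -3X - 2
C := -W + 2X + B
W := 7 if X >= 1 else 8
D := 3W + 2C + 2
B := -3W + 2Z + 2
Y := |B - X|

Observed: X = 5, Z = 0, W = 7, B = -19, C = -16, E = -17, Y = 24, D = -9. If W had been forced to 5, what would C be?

-8

do(W=5) replaces the equation W := 7 if X >= 1 else 8 with the constant W = 5.
B = -3W + 2Z + 2  [with W=5, Z=0]  = -13
C = -W + 2X + B  [with W=5, X=5, B=-13]  = -8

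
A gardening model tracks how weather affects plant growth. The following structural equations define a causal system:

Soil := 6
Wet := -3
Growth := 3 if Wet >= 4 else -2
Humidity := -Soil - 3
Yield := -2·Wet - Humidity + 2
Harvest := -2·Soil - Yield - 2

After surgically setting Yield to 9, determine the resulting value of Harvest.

-23

The intervention breaks the incoming arrows to Yield: Yield := -2·Wet - Humidity + 2 no longer applies, and Yield = 9.
Harvest = -2·Soil - Yield - 2  [with Soil=6, Yield=9]  = -23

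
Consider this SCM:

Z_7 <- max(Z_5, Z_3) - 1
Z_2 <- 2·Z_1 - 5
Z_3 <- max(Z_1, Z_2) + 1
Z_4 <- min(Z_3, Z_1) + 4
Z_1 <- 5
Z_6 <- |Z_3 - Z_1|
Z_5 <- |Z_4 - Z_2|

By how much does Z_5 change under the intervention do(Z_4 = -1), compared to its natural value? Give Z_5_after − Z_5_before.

2

Intervening sets Z_4 = -1 and removes its equation (Z_4 <- min(Z_3, Z_1) + 4).
Z_2 = 2·Z_1 - 5  [with Z_1=5]  = 5
Z_5 = |Z_4 - Z_2|  [with Z_4=-1, Z_2=5]  = 6
Without intervention: Z_2 = 2·Z_1 - 5  [with Z_1=5]  = 5; Z_3 = max(Z_1, Z_2) + 1  [with Z_1=5, Z_2=5]  = 6; Z_4 = min(Z_3, Z_1) + 4  [with Z_3=6, Z_1=5]  = 9; Z_5 = |Z_4 - Z_2|  [with Z_4=9, Z_2=5]  = 4.
Change = 6 − 4 = 2.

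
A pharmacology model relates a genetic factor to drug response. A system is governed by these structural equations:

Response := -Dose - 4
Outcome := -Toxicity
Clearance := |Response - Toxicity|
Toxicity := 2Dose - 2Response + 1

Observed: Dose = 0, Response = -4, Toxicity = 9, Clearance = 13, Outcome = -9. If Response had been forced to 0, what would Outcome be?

-1

do(Response=0) replaces the equation Response := -Dose - 4 with the constant Response = 0.
Toxicity = 2Dose - 2Response + 1  [with Dose=0, Response=0]  = 1
Outcome = -Toxicity  [with Toxicity=1]  = -1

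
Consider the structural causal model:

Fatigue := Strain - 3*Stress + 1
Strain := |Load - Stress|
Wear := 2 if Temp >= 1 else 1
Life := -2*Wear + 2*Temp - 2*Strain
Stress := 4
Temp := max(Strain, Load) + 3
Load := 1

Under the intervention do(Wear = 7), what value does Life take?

-8

Under do(Wear=7), the mechanism Wear := 2 if Temp >= 1 else 1 is discarded; Wear is fixed at 7.
Strain = |Load - Stress|  [with Load=1, Stress=4]  = 3
Temp = max(Strain, Load) + 3  [with Strain=3, Load=1]  = 6
Life = -2*Wear + 2*Temp - 2*Strain  [with Wear=7, Temp=6, Strain=3]  = -8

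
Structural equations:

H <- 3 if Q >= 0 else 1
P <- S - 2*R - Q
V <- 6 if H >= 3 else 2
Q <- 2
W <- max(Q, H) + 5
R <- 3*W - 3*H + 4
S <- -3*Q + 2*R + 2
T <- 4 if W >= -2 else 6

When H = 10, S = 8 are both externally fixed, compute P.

The joint intervention fixes H = 10, S = 8, removing each variable's own equation.
W = max(Q, H) + 5  [with Q=2, H=10]  = 15
R = 3*W - 3*H + 4  [with W=15, H=10]  = 19
P = S - 2*R - Q  [with S=8, R=19, Q=2]  = -32

-32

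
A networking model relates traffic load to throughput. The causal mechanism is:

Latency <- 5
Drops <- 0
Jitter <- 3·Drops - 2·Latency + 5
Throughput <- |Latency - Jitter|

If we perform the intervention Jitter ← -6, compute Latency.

5

Under do(Jitter=-6), the mechanism Jitter <- 3·Drops - 2·Latency + 5 is discarded; Jitter is fixed at -6.
Latency is not downstream of the intervention, so its value is determined by the original equations.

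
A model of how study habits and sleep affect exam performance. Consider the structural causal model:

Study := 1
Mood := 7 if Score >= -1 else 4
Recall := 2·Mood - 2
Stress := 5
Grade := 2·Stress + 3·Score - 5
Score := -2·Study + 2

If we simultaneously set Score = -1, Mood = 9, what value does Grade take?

2

Setting Score = -1, Mood = 9 by intervention discards those variables' equations.
Grade = 2·Stress + 3·Score - 5  [with Stress=5, Score=-1]  = 2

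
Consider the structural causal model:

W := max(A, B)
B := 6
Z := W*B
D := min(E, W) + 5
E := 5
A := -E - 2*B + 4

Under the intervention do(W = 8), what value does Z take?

48

Intervening sets W = 8 and removes its equation (W := max(A, B)).
Z = W*B  [with W=8, B=6]  = 48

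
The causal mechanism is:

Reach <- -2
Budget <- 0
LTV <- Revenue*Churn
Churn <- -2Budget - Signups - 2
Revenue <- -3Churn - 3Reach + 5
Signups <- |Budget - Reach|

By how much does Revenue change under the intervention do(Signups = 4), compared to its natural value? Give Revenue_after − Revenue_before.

do(Signups=4) replaces the equation Signups <- |Budget - Reach| with the constant Signups = 4.
Churn = -2Budget - Signups - 2  [with Budget=0, Signups=4]  = -6
Revenue = -3Churn - 3Reach + 5  [with Churn=-6, Reach=-2]  = 29
Without intervention: Signups = |Budget - Reach|  [with Budget=0, Reach=-2]  = 2; Churn = -2Budget - Signups - 2  [with Budget=0, Signups=2]  = -4; Revenue = -3Churn - 3Reach + 5  [with Churn=-4, Reach=-2]  = 23.
Change = 29 − 23 = 6.

6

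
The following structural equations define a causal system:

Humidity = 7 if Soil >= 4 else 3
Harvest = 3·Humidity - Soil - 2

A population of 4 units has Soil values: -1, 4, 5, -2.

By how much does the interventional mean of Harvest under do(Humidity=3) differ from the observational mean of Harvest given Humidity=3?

-3

Every unit gets Humidity=3 under the intervention. Harvest values become 8, 3, 2, 9; E[Harvest|do(Humidity=3)] = 5.5.
E[Harvest|Humidity=3] averages over only the 2 units with Humidity=3 (Soil = -1, -2): Harvest = 8, 9, mean 8.5.
Difference = 5.5 − 8.5 = -3.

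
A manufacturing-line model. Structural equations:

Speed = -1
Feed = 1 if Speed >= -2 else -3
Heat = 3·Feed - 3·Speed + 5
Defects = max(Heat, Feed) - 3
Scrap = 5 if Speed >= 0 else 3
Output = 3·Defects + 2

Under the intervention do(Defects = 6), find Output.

20

Under do(Defects=6), the mechanism Defects = max(Heat, Feed) - 3 is discarded; Defects is fixed at 6.
Output = 3·Defects + 2  [with Defects=6]  = 20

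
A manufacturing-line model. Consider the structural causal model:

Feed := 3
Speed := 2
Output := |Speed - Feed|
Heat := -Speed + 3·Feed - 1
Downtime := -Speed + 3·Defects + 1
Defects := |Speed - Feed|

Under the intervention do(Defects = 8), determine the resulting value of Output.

1

Intervening sets Defects = 8 and removes its equation (Defects := |Speed - Feed|).
No directed path runs from Defects to Output, so Output keeps its natural value.
Output = |Speed - Feed|  [with Speed=2, Feed=3]  = 1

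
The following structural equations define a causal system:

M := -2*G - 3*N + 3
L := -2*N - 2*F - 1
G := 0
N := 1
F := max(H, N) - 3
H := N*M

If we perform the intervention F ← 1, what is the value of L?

The intervention breaks the incoming arrows to F: F := max(H, N) - 3 no longer applies, and F = 1.
L = -2*N - 2*F - 1  [with N=1, F=1]  = -5

-5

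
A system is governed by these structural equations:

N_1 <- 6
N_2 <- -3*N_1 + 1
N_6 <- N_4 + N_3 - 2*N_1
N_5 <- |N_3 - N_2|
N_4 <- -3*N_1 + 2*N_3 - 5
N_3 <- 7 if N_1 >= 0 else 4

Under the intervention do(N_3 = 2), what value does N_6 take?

-29

The intervention breaks the incoming arrows to N_3: N_3 <- 7 if N_1 >= 0 else 4 no longer applies, and N_3 = 2.
N_4 = -3*N_1 + 2*N_3 - 5  [with N_1=6, N_3=2]  = -19
N_6 = N_4 + N_3 - 2*N_1  [with N_4=-19, N_3=2, N_1=6]  = -29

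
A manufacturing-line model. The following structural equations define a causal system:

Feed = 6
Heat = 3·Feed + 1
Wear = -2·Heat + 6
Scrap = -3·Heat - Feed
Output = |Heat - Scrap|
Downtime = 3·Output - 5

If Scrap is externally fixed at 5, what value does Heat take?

19

The intervention breaks the incoming arrows to Scrap: Scrap = -3·Heat - Feed no longer applies, and Scrap = 5.
Since Heat is not a descendant of the intervened variable, it is unaffected.
Heat = 3·Feed + 1  [with Feed=6]  = 19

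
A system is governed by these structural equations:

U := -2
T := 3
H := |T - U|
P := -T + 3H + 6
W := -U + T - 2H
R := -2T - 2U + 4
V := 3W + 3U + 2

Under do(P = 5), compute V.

-19

The intervention breaks the incoming arrows to P: P := -T + 3H + 6 no longer applies, and P = 5.
No directed path runs from P to V, so V keeps its natural value.
H = |T - U|  [with T=3, U=-2]  = 5
W = -U + T - 2H  [with U=-2, T=3, H=5]  = -5
V = 3W + 3U + 2  [with W=-5, U=-2]  = -19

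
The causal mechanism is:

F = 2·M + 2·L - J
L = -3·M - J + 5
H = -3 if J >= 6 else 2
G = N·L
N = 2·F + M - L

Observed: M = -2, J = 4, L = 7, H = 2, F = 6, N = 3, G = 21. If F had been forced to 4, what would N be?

-1

The intervention breaks the incoming arrows to F: F = 2·M + 2·L - J no longer applies, and F = 4.
L = -3·M - J + 5  [with M=-2, J=4]  = 7
N = 2·F + M - L  [with F=4, M=-2, L=7]  = -1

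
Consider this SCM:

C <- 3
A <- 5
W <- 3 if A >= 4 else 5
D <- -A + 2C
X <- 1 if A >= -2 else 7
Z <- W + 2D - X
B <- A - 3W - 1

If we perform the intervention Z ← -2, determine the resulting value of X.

1

do(Z=-2) replaces the equation Z <- W + 2D - X with the constant Z = -2.
Since X is not a descendant of the intervened variable, it is unaffected.
X = 1 if A >= -2 else 7  [with A=5]  = 1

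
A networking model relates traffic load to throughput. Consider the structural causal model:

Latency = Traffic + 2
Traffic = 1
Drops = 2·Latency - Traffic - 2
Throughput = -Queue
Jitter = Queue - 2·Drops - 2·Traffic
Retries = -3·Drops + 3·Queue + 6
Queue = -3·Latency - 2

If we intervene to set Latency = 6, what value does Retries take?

-81

do(Latency=6) replaces the equation Latency = Traffic + 2 with the constant Latency = 6.
Queue = -3·Latency - 2  [with Latency=6]  = -20
Drops = 2·Latency - Traffic - 2  [with Latency=6, Traffic=1]  = 9
Retries = -3·Drops + 3·Queue + 6  [with Drops=9, Queue=-20]  = -81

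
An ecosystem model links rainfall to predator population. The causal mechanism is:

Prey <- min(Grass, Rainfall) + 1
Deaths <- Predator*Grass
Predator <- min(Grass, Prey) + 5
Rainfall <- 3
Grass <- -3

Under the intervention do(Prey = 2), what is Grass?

Under do(Prey=2), the mechanism Prey <- min(Grass, Rainfall) + 1 is discarded; Prey is fixed at 2.
Since Grass is not a descendant of the intervened variable, it is unaffected.

-3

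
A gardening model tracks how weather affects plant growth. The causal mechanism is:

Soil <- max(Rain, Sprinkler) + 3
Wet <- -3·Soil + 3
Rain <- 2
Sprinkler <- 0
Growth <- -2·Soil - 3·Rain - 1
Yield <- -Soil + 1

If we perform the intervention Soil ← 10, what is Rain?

Under do(Soil=10), the mechanism Soil <- max(Rain, Sprinkler) + 3 is discarded; Soil is fixed at 10.
Rain is not downstream of the intervention, so its value is determined by the original equations.

2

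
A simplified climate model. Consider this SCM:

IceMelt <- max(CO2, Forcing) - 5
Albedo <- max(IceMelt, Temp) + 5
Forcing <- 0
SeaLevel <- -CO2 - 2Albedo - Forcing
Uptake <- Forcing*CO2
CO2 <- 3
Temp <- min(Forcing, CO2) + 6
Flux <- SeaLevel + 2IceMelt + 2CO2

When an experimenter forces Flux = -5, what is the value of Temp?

Intervening sets Flux = -5 and removes its equation (Flux <- SeaLevel + 2IceMelt + 2CO2).
Temp is not downstream of the intervention, so its value is determined by the original equations.
Temp = min(Forcing, CO2) + 6  [with Forcing=0, CO2=3]  = 6

6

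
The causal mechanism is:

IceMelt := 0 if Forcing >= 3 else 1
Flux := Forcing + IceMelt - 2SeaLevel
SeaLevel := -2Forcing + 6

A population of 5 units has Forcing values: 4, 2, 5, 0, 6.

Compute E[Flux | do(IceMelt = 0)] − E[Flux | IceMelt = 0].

-8

do(IceMelt=0) breaks IceMelt's dependence on Forcing. With IceMelt=0 fixed, Flux across the units is 8, -2, 13, -12, 18, mean 5.
Observing IceMelt=0 restricts to units where IceMelt's equation naturally yields 0: Forcing ∈ {4, 5, 6}. In that subpopulation Flux = 8, 13, 18, mean 13.
Difference = 5 − 13 = -8.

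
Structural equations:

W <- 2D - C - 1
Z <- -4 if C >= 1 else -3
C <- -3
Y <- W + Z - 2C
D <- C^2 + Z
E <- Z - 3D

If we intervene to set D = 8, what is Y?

The intervention breaks the incoming arrows to D: D <- C^2 + Z no longer applies, and D = 8.
Z = -4 if C >= 1 else -3  [with C=-3]  = -3
W = 2D - C - 1  [with D=8, C=-3]  = 18
Y = W + Z - 2C  [with W=18, Z=-3, C=-3]  = 21

21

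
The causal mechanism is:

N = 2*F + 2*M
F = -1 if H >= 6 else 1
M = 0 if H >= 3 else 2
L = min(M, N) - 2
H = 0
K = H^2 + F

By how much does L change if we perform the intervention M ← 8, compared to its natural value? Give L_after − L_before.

The intervention breaks the incoming arrows to M: M = 0 if H >= 3 else 2 no longer applies, and M = 8.
F = -1 if H >= 6 else 1  [with H=0]  = 1
N = 2*F + 2*M  [with F=1, M=8]  = 18
L = min(M, N) - 2  [with M=8, N=18]  = 6
Without intervention: F = -1 if H >= 6 else 1  [with H=0]  = 1; M = 0 if H >= 3 else 2  [with H=0]  = 2; N = 2*F + 2*M  [with F=1, M=2]  = 6; L = min(M, N) - 2  [with M=2, N=6]  = 0.
Change = 6 − 0 = 6.

6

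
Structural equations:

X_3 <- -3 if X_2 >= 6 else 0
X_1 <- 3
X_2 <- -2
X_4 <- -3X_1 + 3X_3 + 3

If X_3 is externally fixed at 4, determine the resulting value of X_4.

The intervention breaks the incoming arrows to X_3: X_3 <- -3 if X_2 >= 6 else 0 no longer applies, and X_3 = 4.
X_4 = -3X_1 + 3X_3 + 3  [with X_1=3, X_3=4]  = 6

6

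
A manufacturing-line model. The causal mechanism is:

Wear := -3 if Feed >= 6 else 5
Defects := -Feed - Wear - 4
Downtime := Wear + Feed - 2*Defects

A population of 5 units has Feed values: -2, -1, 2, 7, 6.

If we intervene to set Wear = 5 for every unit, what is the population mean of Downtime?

Under do(Wear=5), Wear's equation is replaced by Wear=5 for every unit. Per-unit Downtime: 17, 20, 29, 44, 41. Mean = 30.2.

30.2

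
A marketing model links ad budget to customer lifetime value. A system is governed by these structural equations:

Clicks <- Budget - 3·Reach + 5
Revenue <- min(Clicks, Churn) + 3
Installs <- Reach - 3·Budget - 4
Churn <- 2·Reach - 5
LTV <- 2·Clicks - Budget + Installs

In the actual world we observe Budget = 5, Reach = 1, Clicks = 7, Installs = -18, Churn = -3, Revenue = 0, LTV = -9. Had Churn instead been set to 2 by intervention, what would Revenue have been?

5

The intervention breaks the incoming arrows to Churn: Churn <- 2·Reach - 5 no longer applies, and Churn = 2.
Clicks = Budget - 3·Reach + 5  [with Budget=5, Reach=1]  = 7
Revenue = min(Clicks, Churn) + 3  [with Clicks=7, Churn=2]  = 5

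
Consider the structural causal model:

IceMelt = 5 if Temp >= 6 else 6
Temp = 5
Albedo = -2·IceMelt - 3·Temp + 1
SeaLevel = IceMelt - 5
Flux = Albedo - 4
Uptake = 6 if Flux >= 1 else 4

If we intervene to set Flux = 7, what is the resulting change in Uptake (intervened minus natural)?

2

The intervention breaks the incoming arrows to Flux: Flux = Albedo - 4 no longer applies, and Flux = 7.
Uptake = 6 if Flux >= 1 else 4  [with Flux=7]  = 6
Without intervention: IceMelt = 5 if Temp >= 6 else 6  [with Temp=5]  = 6; Albedo = -2·IceMelt - 3·Temp + 1  [with IceMelt=6, Temp=5]  = -26; Flux = Albedo - 4  [with Albedo=-26]  = -30; Uptake = 6 if Flux >= 1 else 4  [with Flux=-30]  = 4.
Change = 6 − 4 = 2.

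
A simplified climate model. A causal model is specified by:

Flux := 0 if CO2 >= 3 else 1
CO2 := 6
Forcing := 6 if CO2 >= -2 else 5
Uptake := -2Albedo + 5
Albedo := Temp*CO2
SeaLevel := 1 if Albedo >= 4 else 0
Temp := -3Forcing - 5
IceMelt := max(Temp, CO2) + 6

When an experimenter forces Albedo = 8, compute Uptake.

do(Albedo=8) replaces the equation Albedo := Temp*CO2 with the constant Albedo = 8.
Uptake = -2Albedo + 5  [with Albedo=8]  = -11

-11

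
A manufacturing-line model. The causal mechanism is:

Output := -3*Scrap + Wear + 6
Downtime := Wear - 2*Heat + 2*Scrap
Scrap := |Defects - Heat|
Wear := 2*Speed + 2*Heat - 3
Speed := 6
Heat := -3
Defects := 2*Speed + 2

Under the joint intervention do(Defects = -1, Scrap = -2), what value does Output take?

The joint intervention fixes Defects = -1, Scrap = -2, removing each variable's own equation.
Wear = 2*Speed + 2*Heat - 3  [with Speed=6, Heat=-3]  = 3
Output = -3*Scrap + Wear + 6  [with Scrap=-2, Wear=3]  = 15

15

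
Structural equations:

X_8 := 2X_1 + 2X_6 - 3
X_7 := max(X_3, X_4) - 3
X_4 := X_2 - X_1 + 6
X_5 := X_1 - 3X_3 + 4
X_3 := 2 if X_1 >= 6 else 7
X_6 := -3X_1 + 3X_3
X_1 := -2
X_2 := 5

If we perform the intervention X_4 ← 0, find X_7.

4

The intervention breaks the incoming arrows to X_4: X_4 := X_2 - X_1 + 6 no longer applies, and X_4 = 0.
X_3 = 2 if X_1 >= 6 else 7  [with X_1=-2]  = 7
X_7 = max(X_3, X_4) - 3  [with X_3=7, X_4=0]  = 4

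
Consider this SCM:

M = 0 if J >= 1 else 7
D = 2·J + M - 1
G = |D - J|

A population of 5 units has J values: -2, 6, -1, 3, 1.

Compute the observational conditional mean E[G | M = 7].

4.5

E[G|M=7] averages over only the 2 units with M=7 (J = -2, -1): G = 4, 5, mean 4.5.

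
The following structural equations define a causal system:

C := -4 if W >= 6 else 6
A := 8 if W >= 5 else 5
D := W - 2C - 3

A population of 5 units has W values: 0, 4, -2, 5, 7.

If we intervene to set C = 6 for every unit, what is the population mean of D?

Under do(C=6), C's equation is replaced by C=6 for every unit. Per-unit D: -15, -11, -17, -10, -8. Mean = -12.2.

-12.2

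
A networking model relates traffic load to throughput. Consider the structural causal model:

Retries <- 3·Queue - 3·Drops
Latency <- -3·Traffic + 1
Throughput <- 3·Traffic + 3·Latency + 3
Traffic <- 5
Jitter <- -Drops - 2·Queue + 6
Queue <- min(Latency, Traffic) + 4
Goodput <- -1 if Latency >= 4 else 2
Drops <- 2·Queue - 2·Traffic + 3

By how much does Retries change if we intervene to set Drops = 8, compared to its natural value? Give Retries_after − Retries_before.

Intervening sets Drops = 8 and removes its equation (Drops <- 2·Queue - 2·Traffic + 3).
Latency = -3·Traffic + 1  [with Traffic=5]  = -14
Queue = min(Latency, Traffic) + 4  [with Latency=-14, Traffic=5]  = -10
Retries = 3·Queue - 3·Drops  [with Queue=-10, Drops=8]  = -54
Without intervention: Latency = -3·Traffic + 1  [with Traffic=5]  = -14; Queue = min(Latency, Traffic) + 4  [with Latency=-14, Traffic=5]  = -10; Drops = 2·Queue - 2·Traffic + 3  [with Queue=-10, Traffic=5]  = -27; Retries = 3·Queue - 3·Drops  [with Queue=-10, Drops=-27]  = 51.
Change = -54 − 51 = -105.

-105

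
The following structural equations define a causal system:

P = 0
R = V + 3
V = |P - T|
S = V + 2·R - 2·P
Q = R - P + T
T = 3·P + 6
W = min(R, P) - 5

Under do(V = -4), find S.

-6

The intervention breaks the incoming arrows to V: V = |P - T| no longer applies, and V = -4.
R = V + 3  [with V=-4]  = -1
S = V + 2·R - 2·P  [with V=-4, R=-1, P=0]  = -6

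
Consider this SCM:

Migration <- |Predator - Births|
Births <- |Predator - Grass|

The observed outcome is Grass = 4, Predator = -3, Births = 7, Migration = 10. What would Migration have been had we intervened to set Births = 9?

The intervention breaks the incoming arrows to Births: Births <- |Predator - Grass| no longer applies, and Births = 9.
Migration = |Predator - Births|  [with Predator=-3, Births=9]  = 12

12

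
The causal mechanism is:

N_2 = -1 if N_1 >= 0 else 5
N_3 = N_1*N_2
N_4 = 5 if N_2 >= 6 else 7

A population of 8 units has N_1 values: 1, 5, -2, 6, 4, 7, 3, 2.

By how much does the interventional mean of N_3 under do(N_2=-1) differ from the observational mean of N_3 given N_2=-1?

0.75

The intervention sets N_2=-1 in all 8 units regardless of N_1. Recomputing N_3 per unit gives -1, -5, 2, -6, -4, -7, -3, -2; average -3.25.
Observing N_2=-1 restricts to units where N_2's equation naturally yields -1: N_1 ∈ {1, 5, 6, 4, 7, 3, 2}. In that subpopulation N_3 = -1, -5, -6, -4, -7, -3, -2, mean -4.
Difference = -3.25 − (-4) = 0.75.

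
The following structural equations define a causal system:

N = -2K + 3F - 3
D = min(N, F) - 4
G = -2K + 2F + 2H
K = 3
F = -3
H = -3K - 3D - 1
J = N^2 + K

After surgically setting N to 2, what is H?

11

do(N=2) replaces the equation N = -2K + 3F - 3 with the constant N = 2.
D = min(N, F) - 4  [with N=2, F=-3]  = -7
H = -3K - 3D - 1  [with K=3, D=-7]  = 11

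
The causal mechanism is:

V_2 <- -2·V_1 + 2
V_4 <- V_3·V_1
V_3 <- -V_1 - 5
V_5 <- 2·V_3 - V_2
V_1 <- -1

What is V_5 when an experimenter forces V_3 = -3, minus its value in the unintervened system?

do(V_3=-3) replaces the equation V_3 <- -V_1 - 5 with the constant V_3 = -3.
V_2 = -2·V_1 + 2  [with V_1=-1]  = 4
V_5 = 2·V_3 - V_2  [with V_3=-3, V_2=4]  = -10
Without intervention: V_2 = -2·V_1 + 2  [with V_1=-1]  = 4; V_3 = -V_1 - 5  [with V_1=-1]  = -4; V_5 = 2·V_3 - V_2  [with V_3=-4, V_2=4]  = -12.
Change = -10 − (-12) = 2.

2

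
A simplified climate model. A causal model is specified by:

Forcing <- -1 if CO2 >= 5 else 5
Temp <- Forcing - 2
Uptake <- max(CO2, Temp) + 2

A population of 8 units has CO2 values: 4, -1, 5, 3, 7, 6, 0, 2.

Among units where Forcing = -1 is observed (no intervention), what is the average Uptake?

Conditioning on Forcing=-1 selects the 3 unit(s) with CO2 ∈ {5, 7, 6}. Their Uptake values: 7, 9, 8. Mean = 8.

8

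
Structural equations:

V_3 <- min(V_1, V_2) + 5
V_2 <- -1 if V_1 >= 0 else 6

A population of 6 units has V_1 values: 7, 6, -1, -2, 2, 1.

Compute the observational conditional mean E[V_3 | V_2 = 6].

3.5

Observing V_2=6 restricts to units where V_2's equation naturally yields 6: V_1 ∈ {-1, -2}. In that subpopulation V_3 = 4, 3, mean 3.5.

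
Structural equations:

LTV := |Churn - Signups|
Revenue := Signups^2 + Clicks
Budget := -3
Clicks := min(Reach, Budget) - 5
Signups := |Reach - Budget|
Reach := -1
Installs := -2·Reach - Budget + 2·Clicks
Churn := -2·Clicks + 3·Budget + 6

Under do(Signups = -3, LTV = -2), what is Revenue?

1

Setting Signups = -3, LTV = -2 by intervention discards those variables' equations.
Clicks = min(Reach, Budget) - 5  [with Reach=-1, Budget=-3]  = -8
Revenue = Signups^2 + Clicks  [with Signups=-3, Clicks=-8]  = 1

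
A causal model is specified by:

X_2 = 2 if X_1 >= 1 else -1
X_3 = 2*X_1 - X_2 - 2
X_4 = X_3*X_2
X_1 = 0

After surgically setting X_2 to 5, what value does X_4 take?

Under do(X_2=5), the mechanism X_2 = 2 if X_1 >= 1 else -1 is discarded; X_2 is fixed at 5.
X_3 = 2*X_1 - X_2 - 2  [with X_1=0, X_2=5]  = -7
X_4 = X_3*X_2  [with X_3=-7, X_2=5]  = -35

-35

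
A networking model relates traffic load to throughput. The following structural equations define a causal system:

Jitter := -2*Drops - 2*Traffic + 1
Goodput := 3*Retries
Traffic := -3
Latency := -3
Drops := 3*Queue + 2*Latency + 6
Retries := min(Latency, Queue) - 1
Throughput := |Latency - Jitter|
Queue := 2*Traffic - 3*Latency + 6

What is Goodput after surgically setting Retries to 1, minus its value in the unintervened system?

15

do(Retries=1) replaces the equation Retries := min(Latency, Queue) - 1 with the constant Retries = 1.
Goodput = 3*Retries  [with Retries=1]  = 3
Without intervention: Queue = 2*Traffic - 3*Latency + 6  [with Traffic=-3, Latency=-3]  = 9; Retries = min(Latency, Queue) - 1  [with Latency=-3, Queue=9]  = -4; Goodput = 3*Retries  [with Retries=-4]  = -12.
Change = 3 − (-12) = 15.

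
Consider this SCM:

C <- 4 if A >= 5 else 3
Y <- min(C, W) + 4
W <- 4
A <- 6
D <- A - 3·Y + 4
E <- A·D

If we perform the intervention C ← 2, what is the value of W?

Under do(C=2), the mechanism C <- 4 if A >= 5 else 3 is discarded; C is fixed at 2.
W is not downstream of the intervention, so its value is determined by the original equations.

4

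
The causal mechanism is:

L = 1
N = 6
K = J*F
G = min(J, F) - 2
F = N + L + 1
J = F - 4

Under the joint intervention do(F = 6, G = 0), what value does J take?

2

The joint intervention fixes F = 6, G = 0, removing each variable's own equation.
J = F - 4  [with F=6]  = 2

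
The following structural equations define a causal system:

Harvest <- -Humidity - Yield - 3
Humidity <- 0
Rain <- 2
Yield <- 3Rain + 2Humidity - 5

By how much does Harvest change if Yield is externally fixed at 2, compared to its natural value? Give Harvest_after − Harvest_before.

The intervention breaks the incoming arrows to Yield: Yield <- 3Rain + 2Humidity - 5 no longer applies, and Yield = 2.
Harvest = -Humidity - Yield - 3  [with Humidity=0, Yield=2]  = -5
Without intervention: Yield = 3Rain + 2Humidity - 5  [with Rain=2, Humidity=0]  = 1; Harvest = -Humidity - Yield - 3  [with Humidity=0, Yield=1]  = -4.
Change = -5 − (-4) = -1.

-1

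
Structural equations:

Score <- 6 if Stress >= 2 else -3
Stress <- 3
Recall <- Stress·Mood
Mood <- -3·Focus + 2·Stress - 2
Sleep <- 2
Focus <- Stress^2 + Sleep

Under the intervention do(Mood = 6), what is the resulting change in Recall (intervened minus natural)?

105

The intervention breaks the incoming arrows to Mood: Mood <- -3·Focus + 2·Stress - 2 no longer applies, and Mood = 6.
Recall = Stress·Mood  [with Stress=3, Mood=6]  = 18
Without intervention: Focus = Stress^2 + Sleep  [with Stress=3, Sleep=2]  = 11; Mood = -3·Focus + 2·Stress - 2  [with Focus=11, Stress=3]  = -29; Recall = Stress·Mood  [with Stress=3, Mood=-29]  = -87.
Change = 18 − (-87) = 105.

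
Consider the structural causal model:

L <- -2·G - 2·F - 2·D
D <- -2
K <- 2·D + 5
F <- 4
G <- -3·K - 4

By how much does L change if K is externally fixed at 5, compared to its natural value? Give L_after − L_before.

do(K=5) replaces the equation K <- 2·D + 5 with the constant K = 5.
G = -3·K - 4  [with K=5]  = -19
L = -2·G - 2·F - 2·D  [with G=-19, F=4, D=-2]  = 34
Without intervention: K = 2·D + 5  [with D=-2]  = 1; G = -3·K - 4  [with K=1]  = -7; L = -2·G - 2·F - 2·D  [with G=-7, F=4, D=-2]  = 10.
Change = 34 − 10 = 24.

24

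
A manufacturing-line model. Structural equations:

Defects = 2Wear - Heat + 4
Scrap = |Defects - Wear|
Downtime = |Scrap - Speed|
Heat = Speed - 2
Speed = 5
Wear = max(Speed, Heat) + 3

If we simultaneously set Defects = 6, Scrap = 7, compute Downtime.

The joint intervention fixes Defects = 6, Scrap = 7, removing each variable's own equation.
Downtime = |Scrap - Speed|  [with Scrap=7, Speed=5]  = 2

2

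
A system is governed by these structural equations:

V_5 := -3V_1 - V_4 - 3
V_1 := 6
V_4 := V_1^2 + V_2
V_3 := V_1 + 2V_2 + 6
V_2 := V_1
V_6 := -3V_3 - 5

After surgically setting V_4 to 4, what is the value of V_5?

-25

Intervening sets V_4 = 4 and removes its equation (V_4 := V_1^2 + V_2).
V_5 = -3V_1 - V_4 - 3  [with V_1=6, V_4=4]  = -25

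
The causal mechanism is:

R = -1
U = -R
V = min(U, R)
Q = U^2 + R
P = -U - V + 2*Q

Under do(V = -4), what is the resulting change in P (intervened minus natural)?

do(V=-4) replaces the equation V = min(U, R) with the constant V = -4.
U = -R  [with R=-1]  = 1
Q = U^2 + R  [with U=1, R=-1]  = 0
P = -U - V + 2*Q  [with U=1, V=-4, Q=0]  = 3
Without intervention: U = -R  [with R=-1]  = 1; V = min(U, R)  [with U=1, R=-1]  = -1; Q = U^2 + R  [with U=1, R=-1]  = 0; P = -U - V + 2*Q  [with U=1, V=-1, Q=0]  = 0.
Change = 3 − 0 = 3.

3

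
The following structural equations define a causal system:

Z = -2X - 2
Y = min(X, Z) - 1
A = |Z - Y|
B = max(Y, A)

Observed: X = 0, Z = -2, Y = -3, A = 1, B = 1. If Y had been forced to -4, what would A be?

The intervention breaks the incoming arrows to Y: Y = min(X, Z) - 1 no longer applies, and Y = -4.
Z = -2X - 2  [with X=0]  = -2
A = |Z - Y|  [with Z=-2, Y=-4]  = 2

2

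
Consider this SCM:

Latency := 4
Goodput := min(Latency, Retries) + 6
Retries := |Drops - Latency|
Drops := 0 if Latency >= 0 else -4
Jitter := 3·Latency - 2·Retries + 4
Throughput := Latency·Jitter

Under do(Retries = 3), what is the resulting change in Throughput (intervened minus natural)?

8

do(Retries=3) replaces the equation Retries := |Drops - Latency| with the constant Retries = 3.
Jitter = 3·Latency - 2·Retries + 4  [with Latency=4, Retries=3]  = 10
Throughput = Latency·Jitter  [with Latency=4, Jitter=10]  = 40
Without intervention: Drops = 0 if Latency >= 0 else -4  [with Latency=4]  = 0; Retries = |Drops - Latency|  [with Drops=0, Latency=4]  = 4; Jitter = 3·Latency - 2·Retries + 4  [with Latency=4, Retries=4]  = 8; Throughput = Latency·Jitter  [with Latency=4, Jitter=8]  = 32.
Change = 40 − 32 = 8.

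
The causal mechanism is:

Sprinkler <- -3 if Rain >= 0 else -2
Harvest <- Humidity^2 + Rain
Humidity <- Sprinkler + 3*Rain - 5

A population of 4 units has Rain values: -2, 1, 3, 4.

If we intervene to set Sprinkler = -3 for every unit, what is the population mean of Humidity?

do(Sprinkler=-3) breaks Sprinkler's dependence on Rain. With Sprinkler=-3 fixed, Humidity across the units is -14, -5, 1, 4, mean -3.5.

-3.5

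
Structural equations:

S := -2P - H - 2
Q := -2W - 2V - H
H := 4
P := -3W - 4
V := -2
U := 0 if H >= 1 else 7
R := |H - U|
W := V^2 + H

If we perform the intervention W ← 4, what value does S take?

26

The intervention breaks the incoming arrows to W: W := V^2 + H no longer applies, and W = 4.
P = -3W - 4  [with W=4]  = -16
S = -2P - H - 2  [with P=-16, H=4]  = 26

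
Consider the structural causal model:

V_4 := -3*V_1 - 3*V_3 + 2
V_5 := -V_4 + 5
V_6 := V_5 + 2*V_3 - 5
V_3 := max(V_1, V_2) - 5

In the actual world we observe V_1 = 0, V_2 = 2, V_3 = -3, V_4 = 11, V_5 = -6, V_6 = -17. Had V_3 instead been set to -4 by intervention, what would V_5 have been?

-9

do(V_3=-4) replaces the equation V_3 := max(V_1, V_2) - 5 with the constant V_3 = -4.
V_4 = -3*V_1 - 3*V_3 + 2  [with V_1=0, V_3=-4]  = 14
V_5 = -V_4 + 5  [with V_4=14]  = -9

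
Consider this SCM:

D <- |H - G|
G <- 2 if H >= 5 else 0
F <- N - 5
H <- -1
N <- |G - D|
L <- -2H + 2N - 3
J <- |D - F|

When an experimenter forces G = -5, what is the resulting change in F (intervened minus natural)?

8

do(G=-5) replaces the equation G <- 2 if H >= 5 else 0 with the constant G = -5.
D = |H - G|  [with H=-1, G=-5]  = 4
N = |G - D|  [with G=-5, D=4]  = 9
F = N - 5  [with N=9]  = 4
Without intervention: G = 2 if H >= 5 else 0  [with H=-1]  = 0; D = |H - G|  [with H=-1, G=0]  = 1; N = |G - D|  [with G=0, D=1]  = 1; F = N - 5  [with N=1]  = -4.
Change = 4 − (-4) = 8.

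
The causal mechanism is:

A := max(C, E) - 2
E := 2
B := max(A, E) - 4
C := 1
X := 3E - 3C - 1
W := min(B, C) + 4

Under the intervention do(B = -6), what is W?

Under do(B=-6), the mechanism B := max(A, E) - 4 is discarded; B is fixed at -6.
W = min(B, C) + 4  [with B=-6, C=1]  = -2

-2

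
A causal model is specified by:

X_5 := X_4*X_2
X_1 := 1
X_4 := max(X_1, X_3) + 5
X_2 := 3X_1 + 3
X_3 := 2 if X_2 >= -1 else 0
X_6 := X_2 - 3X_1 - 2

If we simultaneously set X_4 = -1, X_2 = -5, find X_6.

-10

The joint intervention fixes X_4 = -1, X_2 = -5, removing each variable's own equation.
X_6 = X_2 - 3X_1 - 2  [with X_2=-5, X_1=1]  = -10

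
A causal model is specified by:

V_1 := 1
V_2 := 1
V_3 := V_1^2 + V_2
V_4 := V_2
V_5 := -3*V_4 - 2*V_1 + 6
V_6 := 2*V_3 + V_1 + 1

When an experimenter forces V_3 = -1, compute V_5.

do(V_3=-1) replaces the equation V_3 := V_1^2 + V_2 with the constant V_3 = -1.
V_5 is not downstream of the intervention, so its value is determined by the original equations.
V_4 = V_2  [with V_2=1]  = 1
V_5 = -3*V_4 - 2*V_1 + 6  [with V_4=1, V_1=1]  = 1

1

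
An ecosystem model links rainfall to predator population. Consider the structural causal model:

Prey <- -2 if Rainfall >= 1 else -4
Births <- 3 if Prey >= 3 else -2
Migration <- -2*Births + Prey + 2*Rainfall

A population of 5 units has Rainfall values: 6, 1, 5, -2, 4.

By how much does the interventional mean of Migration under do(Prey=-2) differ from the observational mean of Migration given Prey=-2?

Every unit gets Prey=-2 under the intervention. Migration values become 14, 4, 12, -2, 10; E[Migration|do(Prey=-2)] = 7.6.
Conditioning on Prey=-2 selects the 4 unit(s) with Rainfall ∈ {6, 1, 5, 4}. Their Migration values: 14, 4, 12, 10. Mean = 10.
Difference = 7.6 − 10 = -2.4.

-2.4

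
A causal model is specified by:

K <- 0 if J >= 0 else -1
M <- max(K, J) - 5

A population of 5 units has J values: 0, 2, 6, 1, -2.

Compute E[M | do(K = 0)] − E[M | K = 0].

-0.45

Under do(K=0), K's equation is replaced by K=0 for every unit. Per-unit M: -5, -3, 1, -4, -5. Mean = -3.2.
E[M|K=0] averages over only the 4 units with K=0 (J = 0, 2, 6, 1): M = -5, -3, 1, -4, mean -2.75.
Difference = -3.2 − (-2.75) = -0.45.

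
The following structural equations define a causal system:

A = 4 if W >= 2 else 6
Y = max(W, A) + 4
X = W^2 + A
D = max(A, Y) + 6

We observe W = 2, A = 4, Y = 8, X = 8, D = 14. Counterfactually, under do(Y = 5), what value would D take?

do(Y=5) replaces the equation Y = max(W, A) + 4 with the constant Y = 5.
A = 4 if W >= 2 else 6  [with W=2]  = 4
D = max(A, Y) + 6  [with A=4, Y=5]  = 11

11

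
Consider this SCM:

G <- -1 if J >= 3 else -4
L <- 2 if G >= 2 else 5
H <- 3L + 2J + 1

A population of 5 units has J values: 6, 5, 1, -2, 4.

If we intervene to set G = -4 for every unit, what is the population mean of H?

21.6

do(G=-4) breaks G's dependence on J. With G=-4 fixed, H across the units is 28, 26, 18, 12, 24, mean 21.6.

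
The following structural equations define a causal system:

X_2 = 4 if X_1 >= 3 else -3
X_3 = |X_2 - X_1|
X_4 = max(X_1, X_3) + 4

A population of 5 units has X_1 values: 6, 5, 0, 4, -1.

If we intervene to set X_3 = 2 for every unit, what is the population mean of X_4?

do(X_3=2) breaks X_3's dependence on X_1. With X_3=2 fixed, X_4 across the units is 10, 9, 6, 8, 6, mean 7.8.

7.8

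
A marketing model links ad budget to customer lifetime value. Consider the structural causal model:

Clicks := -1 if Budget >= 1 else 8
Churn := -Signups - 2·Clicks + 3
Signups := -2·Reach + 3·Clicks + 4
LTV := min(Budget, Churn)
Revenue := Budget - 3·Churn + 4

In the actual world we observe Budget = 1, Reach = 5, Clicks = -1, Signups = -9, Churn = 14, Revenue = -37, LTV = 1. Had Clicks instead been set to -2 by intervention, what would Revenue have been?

-52

The intervention breaks the incoming arrows to Clicks: Clicks := -1 if Budget >= 1 else 8 no longer applies, and Clicks = -2.
Signups = -2·Reach + 3·Clicks + 4  [with Reach=5, Clicks=-2]  = -12
Churn = -Signups - 2·Clicks + 3  [with Signups=-12, Clicks=-2]  = 19
Revenue = Budget - 3·Churn + 4  [with Budget=1, Churn=19]  = -52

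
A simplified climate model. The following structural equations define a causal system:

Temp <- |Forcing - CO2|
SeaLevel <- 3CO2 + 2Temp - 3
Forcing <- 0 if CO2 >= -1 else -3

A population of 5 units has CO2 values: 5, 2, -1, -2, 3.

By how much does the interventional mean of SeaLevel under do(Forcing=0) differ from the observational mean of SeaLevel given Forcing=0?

do(Forcing=0) breaks Forcing's dependence on CO2. With Forcing=0 fixed, SeaLevel across the units is 22, 7, -4, -5, 12, mean 6.4.
Conditioning on Forcing=0 selects the 4 unit(s) with CO2 ∈ {5, 2, -1, 3}. Their SeaLevel values: 22, 7, -4, 12. Mean = 9.25.
Difference = 6.4 − 9.25 = -2.85.

-2.85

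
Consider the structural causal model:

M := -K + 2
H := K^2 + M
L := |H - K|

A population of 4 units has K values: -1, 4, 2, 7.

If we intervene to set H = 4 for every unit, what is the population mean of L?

The intervention sets H=4 in all 4 units regardless of K. Recomputing L per unit gives 5, 0, 2, 3; average 2.5.

2.5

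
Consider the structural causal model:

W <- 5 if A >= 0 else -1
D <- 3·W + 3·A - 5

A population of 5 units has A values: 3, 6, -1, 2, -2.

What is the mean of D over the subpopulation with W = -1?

E[D|W=-1] averages over only the 2 units with W=-1 (A = -1, -2): D = -11, -14, mean -12.5.

-12.5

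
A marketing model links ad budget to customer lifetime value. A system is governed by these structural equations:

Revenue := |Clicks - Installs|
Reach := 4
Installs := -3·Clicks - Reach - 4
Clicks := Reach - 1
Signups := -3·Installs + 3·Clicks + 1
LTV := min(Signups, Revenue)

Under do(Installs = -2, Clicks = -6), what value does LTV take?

-11

Setting Installs = -2, Clicks = -6 by intervention discards those variables' equations.
Signups = -3·Installs + 3·Clicks + 1  [with Installs=-2, Clicks=-6]  = -11
Revenue = |Clicks - Installs|  [with Clicks=-6, Installs=-2]  = 4
LTV = min(Signups, Revenue)  [with Signups=-11, Revenue=4]  = -11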